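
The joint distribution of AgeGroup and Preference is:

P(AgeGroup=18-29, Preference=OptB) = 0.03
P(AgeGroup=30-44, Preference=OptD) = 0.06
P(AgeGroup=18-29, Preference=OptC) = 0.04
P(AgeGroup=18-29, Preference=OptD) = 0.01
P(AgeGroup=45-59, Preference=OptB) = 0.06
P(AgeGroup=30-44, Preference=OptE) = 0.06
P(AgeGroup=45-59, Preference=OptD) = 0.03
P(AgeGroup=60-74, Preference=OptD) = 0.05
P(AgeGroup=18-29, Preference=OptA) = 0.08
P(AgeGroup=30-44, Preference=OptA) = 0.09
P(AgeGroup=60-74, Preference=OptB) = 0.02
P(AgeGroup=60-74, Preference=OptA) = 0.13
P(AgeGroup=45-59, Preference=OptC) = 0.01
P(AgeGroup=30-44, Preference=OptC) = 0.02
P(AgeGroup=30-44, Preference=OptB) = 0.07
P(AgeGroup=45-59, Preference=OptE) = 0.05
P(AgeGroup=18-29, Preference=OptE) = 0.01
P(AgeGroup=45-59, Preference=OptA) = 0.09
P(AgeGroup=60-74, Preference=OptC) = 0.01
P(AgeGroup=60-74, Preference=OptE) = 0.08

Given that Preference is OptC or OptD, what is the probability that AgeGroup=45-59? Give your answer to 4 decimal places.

P(Preference=OptC) = 0.04 + 0.02 + 0.01 + 0.01 = 0.08.
P(Preference=OptD) = 0.01 + 0.06 + 0.03 + 0.05 = 0.15.
P(Preference ∈ {OptC, OptD}) = 0.08 + 0.15 = 0.23; P(AgeGroup=45-59, Preference ∈ {OptC, OptD}) = 0.01 + 0.03 = 0.04.
P(AgeGroup=45-59 | Preference ∈ {OptC, OptD}) = 0.04/0.23 = 0.1739.

0.1739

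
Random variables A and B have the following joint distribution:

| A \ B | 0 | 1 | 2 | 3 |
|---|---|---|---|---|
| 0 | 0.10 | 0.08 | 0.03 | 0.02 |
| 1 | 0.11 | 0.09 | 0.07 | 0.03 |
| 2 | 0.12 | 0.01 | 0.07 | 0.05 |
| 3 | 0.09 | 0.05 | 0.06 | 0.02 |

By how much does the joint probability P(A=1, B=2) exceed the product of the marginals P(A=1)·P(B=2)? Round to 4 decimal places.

P(A=1) = 0.11 + 0.09 + 0.07 + 0.03 = 0.30.
P(B=2) = 0.03 + 0.07 + 0.07 + 0.06 = 0.23.
P(A=1, B=2) − P(A=1)P(B=2) = 0.07 − 0.30×0.23 = 0.0010.

0.0010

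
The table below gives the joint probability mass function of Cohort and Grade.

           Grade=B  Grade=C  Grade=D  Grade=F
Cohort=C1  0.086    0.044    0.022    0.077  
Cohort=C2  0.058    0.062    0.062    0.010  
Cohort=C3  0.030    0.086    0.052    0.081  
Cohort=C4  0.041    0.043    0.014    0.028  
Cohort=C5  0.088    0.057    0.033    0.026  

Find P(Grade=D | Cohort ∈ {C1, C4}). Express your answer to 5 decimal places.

P(Cohort=C1) = 0.086 + 0.044 + 0.022 + 0.077 = 0.229.
P(Cohort=C4) = 0.041 + 0.043 + 0.014 + 0.028 = 0.126.
P(Cohort ∈ {C1, C4}) = 0.229 + 0.126 = 0.355; P(Grade=D, Cohort ∈ {C1, C4}) = 0.022 + 0.014 = 0.036.
P(Grade=D | Cohort ∈ {C1, C4}) = 0.036/0.355 = 0.10141.

0.10141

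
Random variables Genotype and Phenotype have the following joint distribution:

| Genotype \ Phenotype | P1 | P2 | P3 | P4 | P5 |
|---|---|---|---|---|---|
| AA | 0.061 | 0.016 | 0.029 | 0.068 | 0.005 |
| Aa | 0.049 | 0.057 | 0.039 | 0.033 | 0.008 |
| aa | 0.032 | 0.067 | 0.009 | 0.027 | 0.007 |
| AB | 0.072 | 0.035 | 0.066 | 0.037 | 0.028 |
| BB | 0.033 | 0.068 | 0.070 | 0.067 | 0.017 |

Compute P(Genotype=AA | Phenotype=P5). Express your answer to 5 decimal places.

0.07692

P(Phenotype=P5) = 0.005 + 0.008 + 0.007 + 0.028 + 0.017 = 0.065.
P(Genotype=AA | Phenotype=P5) = 0.005/0.065 = 0.07692.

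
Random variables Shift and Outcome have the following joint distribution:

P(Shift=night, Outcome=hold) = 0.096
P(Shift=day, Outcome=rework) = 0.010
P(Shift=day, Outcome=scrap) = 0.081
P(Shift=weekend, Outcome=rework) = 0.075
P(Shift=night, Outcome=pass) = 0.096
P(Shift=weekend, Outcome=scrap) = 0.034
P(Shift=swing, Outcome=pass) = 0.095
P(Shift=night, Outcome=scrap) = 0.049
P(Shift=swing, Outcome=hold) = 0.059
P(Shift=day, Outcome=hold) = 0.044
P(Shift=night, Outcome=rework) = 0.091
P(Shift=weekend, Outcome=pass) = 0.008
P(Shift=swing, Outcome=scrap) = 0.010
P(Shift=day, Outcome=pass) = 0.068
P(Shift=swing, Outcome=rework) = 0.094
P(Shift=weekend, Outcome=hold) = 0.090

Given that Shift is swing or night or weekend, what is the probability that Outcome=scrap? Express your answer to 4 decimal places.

0.1167

P(Shift=swing) = 0.095 + 0.094 + 0.010 + 0.059 = 0.258.
P(Shift=night) = 0.096 + 0.091 + 0.049 + 0.096 = 0.332.
P(Shift=weekend) = 0.008 + 0.075 + 0.034 + 0.090 = 0.207.
P(Shift ∈ {swing, night, weekend}) = 0.258 + 0.332 + 0.207 = 0.797; P(Outcome=scrap, Shift ∈ {swing, night, weekend}) = 0.010 + 0.049 + 0.034 = 0.093.
P(Outcome=scrap | Shift ∈ {swing, night, weekend}) = 0.093/0.797 = 0.1167.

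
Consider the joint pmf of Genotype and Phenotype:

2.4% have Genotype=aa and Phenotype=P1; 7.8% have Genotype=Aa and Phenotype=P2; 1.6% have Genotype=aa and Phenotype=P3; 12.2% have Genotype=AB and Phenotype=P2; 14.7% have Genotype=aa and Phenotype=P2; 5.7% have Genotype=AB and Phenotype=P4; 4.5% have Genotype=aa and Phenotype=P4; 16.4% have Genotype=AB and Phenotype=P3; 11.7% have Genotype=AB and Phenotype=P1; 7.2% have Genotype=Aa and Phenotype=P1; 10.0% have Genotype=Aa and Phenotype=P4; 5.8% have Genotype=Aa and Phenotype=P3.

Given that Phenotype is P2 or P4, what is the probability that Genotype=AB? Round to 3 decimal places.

P(Phenotype=P2) = 0.078 + 0.147 + 0.122 = 0.347.
P(Phenotype=P4) = 0.100 + 0.045 + 0.057 = 0.202.
P(Phenotype ∈ {P2, P4}) = 0.347 + 0.202 = 0.549; P(Genotype=AB, Phenotype ∈ {P2, P4}) = 0.122 + 0.057 = 0.179.
P(Genotype=AB | Phenotype ∈ {P2, P4}) = 0.179/0.549 = 0.326.

0.326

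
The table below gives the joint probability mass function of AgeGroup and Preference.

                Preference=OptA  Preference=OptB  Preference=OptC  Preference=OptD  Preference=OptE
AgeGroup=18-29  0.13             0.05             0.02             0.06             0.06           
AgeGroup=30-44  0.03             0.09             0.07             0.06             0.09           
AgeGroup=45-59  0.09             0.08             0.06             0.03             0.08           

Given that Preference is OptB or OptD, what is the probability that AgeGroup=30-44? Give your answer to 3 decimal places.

P(Preference=OptB) = 0.05 + 0.09 + 0.08 = 0.22.
P(Preference=OptD) = 0.06 + 0.06 + 0.03 = 0.15.
P(Preference ∈ {OptB, OptD}) = 0.22 + 0.15 = 0.37; P(AgeGroup=30-44, Preference ∈ {OptB, OptD}) = 0.09 + 0.06 = 0.15.
P(AgeGroup=30-44 | Preference ∈ {OptB, OptD}) = 0.15/0.37 = 0.405.

0.405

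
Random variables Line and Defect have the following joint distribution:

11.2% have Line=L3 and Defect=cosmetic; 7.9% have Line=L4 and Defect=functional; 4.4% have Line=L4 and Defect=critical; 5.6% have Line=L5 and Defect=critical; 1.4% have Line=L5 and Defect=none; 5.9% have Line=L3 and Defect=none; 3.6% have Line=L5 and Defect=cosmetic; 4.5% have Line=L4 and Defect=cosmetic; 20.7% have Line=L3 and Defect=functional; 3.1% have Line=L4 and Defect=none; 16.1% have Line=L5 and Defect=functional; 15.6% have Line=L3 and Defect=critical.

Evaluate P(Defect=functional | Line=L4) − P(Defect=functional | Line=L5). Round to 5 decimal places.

-0.20601

P(Line=L4) = 0.031 + 0.045 + 0.079 + 0.044 = 0.199; P(Defect=functional | Line=L4) = 0.079/0.199 = 0.396985.
P(Line=L5) = 0.014 + 0.036 + 0.161 + 0.056 = 0.267; P(Defect=functional | Line=L5) = 0.161/0.267 = 0.602996.
Difference = -0.20601.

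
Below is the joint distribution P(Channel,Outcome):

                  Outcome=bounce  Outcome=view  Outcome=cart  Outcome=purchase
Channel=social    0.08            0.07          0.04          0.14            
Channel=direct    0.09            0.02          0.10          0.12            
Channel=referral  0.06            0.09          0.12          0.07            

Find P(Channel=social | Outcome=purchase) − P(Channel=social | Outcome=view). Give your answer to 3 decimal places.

0.035

P(Outcome=purchase) = 0.14 + 0.12 + 0.07 = 0.33; P(Channel=social | Outcome=purchase) = 0.14/0.33 = 0.4242.
P(Outcome=view) = 0.07 + 0.02 + 0.09 = 0.18; P(Channel=social | Outcome=view) = 0.07/0.18 = 0.3889.
Difference = 0.035.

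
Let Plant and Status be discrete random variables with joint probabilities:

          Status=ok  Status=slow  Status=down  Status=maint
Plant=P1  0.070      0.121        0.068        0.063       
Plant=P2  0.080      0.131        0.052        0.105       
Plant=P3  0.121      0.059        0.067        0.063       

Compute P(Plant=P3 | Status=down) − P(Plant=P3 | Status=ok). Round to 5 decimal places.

P(Status=down) = 0.068 + 0.052 + 0.067 = 0.187; P(Plant=P3 | Status=down) = 0.067/0.187 = 0.358289.
P(Status=ok) = 0.070 + 0.080 + 0.121 = 0.271; P(Plant=P3 | Status=ok) = 0.121/0.271 = 0.446494.
Difference = -0.08821.

-0.08821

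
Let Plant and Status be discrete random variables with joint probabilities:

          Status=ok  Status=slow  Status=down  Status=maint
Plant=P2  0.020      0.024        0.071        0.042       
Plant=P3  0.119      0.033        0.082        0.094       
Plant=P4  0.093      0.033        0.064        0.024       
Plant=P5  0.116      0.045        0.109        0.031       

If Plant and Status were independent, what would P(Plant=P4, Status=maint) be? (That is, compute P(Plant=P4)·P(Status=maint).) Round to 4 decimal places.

P(Plant=P4) = 0.093 + 0.033 + 0.064 + 0.024 = 0.214.
P(Status=maint) = 0.042 + 0.094 + 0.024 + 0.031 = 0.191.
Product: 0.214 × 0.191 = 0.0409.

0.0409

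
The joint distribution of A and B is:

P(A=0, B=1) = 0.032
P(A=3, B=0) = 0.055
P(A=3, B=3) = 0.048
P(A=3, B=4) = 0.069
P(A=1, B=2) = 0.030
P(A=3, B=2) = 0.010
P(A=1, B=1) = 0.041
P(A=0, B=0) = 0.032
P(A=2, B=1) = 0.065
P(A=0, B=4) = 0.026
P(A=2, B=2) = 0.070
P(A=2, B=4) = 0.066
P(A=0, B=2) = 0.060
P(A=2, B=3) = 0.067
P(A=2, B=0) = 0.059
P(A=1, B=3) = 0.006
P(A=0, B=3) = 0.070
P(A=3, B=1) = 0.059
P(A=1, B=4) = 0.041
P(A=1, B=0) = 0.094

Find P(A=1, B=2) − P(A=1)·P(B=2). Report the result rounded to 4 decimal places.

-0.0060

P(A=1) = 0.094 + 0.041 + 0.030 + 0.006 + 0.041 = 0.212.
P(B=2) = 0.060 + 0.030 + 0.070 + 0.010 = 0.170.
P(A=1, B=2) − P(A=1)P(B=2) = 0.030 − 0.212×0.170 = -0.0060.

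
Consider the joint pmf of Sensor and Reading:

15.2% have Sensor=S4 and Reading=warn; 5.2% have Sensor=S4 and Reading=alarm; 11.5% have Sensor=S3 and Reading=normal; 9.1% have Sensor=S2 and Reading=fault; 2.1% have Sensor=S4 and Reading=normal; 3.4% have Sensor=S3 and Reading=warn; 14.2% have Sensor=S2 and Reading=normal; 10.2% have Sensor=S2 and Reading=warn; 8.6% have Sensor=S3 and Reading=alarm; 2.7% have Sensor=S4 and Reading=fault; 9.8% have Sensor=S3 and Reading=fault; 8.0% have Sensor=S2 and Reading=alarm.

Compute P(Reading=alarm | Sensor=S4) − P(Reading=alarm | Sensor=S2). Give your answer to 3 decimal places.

0.014

P(Sensor=S4) = 0.021 + 0.152 + 0.052 + 0.027 = 0.252; P(Reading=alarm | Sensor=S4) = 0.052/0.252 = 0.2063.
P(Sensor=S2) = 0.142 + 0.102 + 0.080 + 0.091 = 0.415; P(Reading=alarm | Sensor=S2) = 0.080/0.415 = 0.1928.
Difference = 0.014.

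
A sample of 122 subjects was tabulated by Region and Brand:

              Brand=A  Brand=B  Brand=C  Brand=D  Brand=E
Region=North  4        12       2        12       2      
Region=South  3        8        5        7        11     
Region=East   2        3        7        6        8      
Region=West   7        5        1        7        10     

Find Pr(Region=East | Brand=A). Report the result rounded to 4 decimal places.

Total with Brand=A: 4 + 3 + 2 + 7 = 16.
P(Region=East | Brand=A) = 2/16 = 0.1250.

0.1250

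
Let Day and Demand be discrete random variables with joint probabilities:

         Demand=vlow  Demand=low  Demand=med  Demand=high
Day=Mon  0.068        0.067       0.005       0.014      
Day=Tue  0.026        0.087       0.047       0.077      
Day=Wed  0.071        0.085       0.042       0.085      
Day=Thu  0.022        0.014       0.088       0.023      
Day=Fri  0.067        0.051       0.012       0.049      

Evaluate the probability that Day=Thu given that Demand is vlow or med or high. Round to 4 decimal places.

P(Demand=vlow) = 0.068 + 0.026 + 0.071 + 0.022 + 0.067 = 0.254.
P(Demand=med) = 0.005 + 0.047 + 0.042 + 0.088 + 0.012 = 0.194.
P(Demand=high) = 0.014 + 0.077 + 0.085 + 0.023 + 0.049 = 0.248.
P(Demand ∈ {vlow, med, high}) = 0.254 + 0.194 + 0.248 = 0.696; P(Day=Thu, Demand ∈ {vlow, med, high}) = 0.022 + 0.088 + 0.023 = 0.133.
P(Day=Thu | Demand ∈ {vlow, med, high}) = 0.133/0.696 = 0.1911.

0.1911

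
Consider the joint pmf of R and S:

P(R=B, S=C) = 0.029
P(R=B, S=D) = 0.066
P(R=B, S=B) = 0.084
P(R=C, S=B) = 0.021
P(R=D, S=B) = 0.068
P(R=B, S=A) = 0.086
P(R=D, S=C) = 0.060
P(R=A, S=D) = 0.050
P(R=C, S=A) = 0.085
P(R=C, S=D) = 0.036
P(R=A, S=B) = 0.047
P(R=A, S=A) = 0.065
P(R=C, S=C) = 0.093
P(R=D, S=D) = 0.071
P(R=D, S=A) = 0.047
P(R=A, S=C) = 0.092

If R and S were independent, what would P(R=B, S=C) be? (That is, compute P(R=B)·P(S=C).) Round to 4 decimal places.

P(R=B) = 0.086 + 0.084 + 0.029 + 0.066 = 0.265.
P(S=C) = 0.092 + 0.029 + 0.093 + 0.060 = 0.274.
Product: 0.265 × 0.274 = 0.0726.

0.0726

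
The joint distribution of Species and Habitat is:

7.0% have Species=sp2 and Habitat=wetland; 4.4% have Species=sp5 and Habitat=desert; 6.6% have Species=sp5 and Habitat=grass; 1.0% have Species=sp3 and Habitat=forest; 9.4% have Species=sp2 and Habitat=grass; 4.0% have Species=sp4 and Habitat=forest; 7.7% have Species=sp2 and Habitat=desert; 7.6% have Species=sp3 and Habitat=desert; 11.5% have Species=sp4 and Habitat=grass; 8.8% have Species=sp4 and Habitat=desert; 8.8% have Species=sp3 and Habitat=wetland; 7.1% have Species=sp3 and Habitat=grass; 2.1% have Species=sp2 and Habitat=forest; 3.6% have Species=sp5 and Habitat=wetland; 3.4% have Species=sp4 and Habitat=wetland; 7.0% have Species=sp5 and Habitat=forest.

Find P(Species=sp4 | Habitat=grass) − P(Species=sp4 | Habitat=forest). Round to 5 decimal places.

P(Habitat=grass) = 0.094 + 0.071 + 0.115 + 0.066 = 0.346; P(Species=sp4 | Habitat=grass) = 0.115/0.346 = 0.332370.
P(Habitat=forest) = 0.021 + 0.010 + 0.040 + 0.070 = 0.141; P(Species=sp4 | Habitat=forest) = 0.040/0.141 = 0.283688.
Difference = 0.04868.

0.04868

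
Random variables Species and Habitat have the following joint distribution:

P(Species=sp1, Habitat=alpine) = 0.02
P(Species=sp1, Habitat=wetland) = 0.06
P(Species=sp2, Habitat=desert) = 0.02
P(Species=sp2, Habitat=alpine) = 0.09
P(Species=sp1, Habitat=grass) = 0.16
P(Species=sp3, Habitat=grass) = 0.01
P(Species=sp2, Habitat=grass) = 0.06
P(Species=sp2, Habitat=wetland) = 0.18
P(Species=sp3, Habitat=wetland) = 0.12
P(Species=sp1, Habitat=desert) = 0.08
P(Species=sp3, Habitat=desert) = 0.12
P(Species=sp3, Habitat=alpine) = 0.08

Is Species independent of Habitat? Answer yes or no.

no

P(Species=sp1) = 0.32 and P(Habitat=grass) = 0.23, so their product is 0.0736, but P(Species=sp1, Habitat=grass) = 0.16. Since these differ, Species and Habitat are not independent.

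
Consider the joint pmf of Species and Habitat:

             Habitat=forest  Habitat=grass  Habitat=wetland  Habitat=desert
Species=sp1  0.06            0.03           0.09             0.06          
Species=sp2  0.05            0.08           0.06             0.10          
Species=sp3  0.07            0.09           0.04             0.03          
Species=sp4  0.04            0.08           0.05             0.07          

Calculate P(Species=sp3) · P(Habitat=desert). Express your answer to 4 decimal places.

P(Species=sp3) = 0.07 + 0.09 + 0.04 + 0.03 = 0.23.
P(Habitat=desert) = 0.06 + 0.10 + 0.03 + 0.07 = 0.26.
Product: 0.23 × 0.26 = 0.0598.

0.0598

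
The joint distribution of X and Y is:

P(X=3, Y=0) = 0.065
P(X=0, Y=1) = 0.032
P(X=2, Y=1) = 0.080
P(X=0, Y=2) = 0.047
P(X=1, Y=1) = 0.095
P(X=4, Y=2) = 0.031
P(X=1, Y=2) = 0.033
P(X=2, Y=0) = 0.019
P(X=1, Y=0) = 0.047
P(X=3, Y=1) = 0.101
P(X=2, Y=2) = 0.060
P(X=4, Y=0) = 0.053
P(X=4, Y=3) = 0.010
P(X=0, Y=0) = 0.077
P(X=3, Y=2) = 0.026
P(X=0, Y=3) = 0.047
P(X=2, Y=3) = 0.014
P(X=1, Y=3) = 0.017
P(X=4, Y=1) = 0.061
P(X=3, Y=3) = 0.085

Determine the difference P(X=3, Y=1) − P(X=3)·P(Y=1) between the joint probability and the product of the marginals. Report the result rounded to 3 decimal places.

-0.001

P(X=3) = 0.065 + 0.101 + 0.026 + 0.085 = 0.277.
P(Y=1) = 0.032 + 0.095 + 0.080 + 0.101 + 0.061 = 0.369.
P(X=3, Y=1) − P(X=3)P(Y=1) = 0.101 − 0.277×0.369 = -0.001.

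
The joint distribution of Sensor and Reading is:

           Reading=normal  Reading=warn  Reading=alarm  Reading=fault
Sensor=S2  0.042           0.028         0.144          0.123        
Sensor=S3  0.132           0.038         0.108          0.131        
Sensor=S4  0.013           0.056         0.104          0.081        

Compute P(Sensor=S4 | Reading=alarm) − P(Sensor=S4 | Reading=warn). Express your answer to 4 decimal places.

-0.1669

P(Reading=alarm) = 0.144 + 0.108 + 0.104 = 0.356; P(Sensor=S4 | Reading=alarm) = 0.104/0.356 = 0.29213.
P(Reading=warn) = 0.028 + 0.038 + 0.056 = 0.122; P(Sensor=S4 | Reading=warn) = 0.056/0.122 = 0.45902.
Difference = -0.1669.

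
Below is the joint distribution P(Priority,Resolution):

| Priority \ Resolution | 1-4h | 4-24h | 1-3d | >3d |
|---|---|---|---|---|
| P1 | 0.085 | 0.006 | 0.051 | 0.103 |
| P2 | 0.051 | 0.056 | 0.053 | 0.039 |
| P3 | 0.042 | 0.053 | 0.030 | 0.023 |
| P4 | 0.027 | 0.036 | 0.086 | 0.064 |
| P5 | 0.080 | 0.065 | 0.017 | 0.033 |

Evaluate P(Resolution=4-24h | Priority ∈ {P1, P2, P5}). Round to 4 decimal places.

P(Priority=P1) = 0.085 + 0.006 + 0.051 + 0.103 = 0.245.
P(Priority=P2) = 0.051 + 0.056 + 0.053 + 0.039 = 0.199.
P(Priority=P5) = 0.080 + 0.065 + 0.017 + 0.033 = 0.195.
P(Priority ∈ {P1, P2, P5}) = 0.245 + 0.199 + 0.195 = 0.639; P(Resolution=4-24h, Priority ∈ {P1, P2, P5}) = 0.006 + 0.056 + 0.065 = 0.127.
P(Resolution=4-24h | Priority ∈ {P1, P2, P5}) = 0.127/0.639 = 0.1987.

0.1987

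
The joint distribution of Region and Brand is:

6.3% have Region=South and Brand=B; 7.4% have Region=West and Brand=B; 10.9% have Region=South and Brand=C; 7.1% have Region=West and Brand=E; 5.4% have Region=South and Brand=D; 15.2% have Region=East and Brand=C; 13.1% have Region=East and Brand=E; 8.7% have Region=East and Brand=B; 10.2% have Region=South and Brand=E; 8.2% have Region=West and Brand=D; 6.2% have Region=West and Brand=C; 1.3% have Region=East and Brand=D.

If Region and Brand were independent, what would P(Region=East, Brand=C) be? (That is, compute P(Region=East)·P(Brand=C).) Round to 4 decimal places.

0.1237

P(Region=East) = 0.087 + 0.152 + 0.013 + 0.131 = 0.383.
P(Brand=C) = 0.109 + 0.152 + 0.062 = 0.323.
Product: 0.383 × 0.323 = 0.1237.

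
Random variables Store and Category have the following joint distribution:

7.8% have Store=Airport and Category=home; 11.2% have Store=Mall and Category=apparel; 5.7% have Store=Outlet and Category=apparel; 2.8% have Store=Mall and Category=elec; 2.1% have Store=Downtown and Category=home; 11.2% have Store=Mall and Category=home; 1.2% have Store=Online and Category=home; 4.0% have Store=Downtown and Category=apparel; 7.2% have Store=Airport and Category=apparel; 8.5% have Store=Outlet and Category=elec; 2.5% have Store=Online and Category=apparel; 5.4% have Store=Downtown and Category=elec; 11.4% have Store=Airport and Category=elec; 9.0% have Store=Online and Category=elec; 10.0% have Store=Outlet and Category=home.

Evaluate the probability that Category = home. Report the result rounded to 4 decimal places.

P(Category=home) = 0.021 + 0.112 + 0.078 + 0.100 + 0.012 = 0.323.

0.3230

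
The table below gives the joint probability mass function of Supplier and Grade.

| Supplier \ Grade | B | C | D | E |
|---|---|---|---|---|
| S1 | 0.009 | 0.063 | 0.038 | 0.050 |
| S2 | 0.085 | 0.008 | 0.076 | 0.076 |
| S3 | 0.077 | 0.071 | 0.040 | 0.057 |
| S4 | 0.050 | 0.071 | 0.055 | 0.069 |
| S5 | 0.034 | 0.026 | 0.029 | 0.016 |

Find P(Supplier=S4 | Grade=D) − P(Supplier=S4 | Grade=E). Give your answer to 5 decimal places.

P(Grade=D) = 0.038 + 0.076 + 0.040 + 0.055 + 0.029 = 0.238; P(Supplier=S4 | Grade=D) = 0.055/0.238 = 0.231092.
P(Grade=E) = 0.050 + 0.076 + 0.057 + 0.069 + 0.016 = 0.268; P(Supplier=S4 | Grade=E) = 0.069/0.268 = 0.257463.
Difference = -0.02637.

-0.02637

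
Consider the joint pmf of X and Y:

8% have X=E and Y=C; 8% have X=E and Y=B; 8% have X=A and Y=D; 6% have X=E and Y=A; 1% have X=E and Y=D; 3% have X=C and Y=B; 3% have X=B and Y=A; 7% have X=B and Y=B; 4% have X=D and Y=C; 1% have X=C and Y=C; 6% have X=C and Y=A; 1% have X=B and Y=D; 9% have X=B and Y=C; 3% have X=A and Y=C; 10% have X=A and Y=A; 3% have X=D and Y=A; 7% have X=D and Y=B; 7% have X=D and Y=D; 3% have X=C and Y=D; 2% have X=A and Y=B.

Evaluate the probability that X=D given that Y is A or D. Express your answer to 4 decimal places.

0.2083

P(Y=A) = 0.10 + 0.03 + 0.06 + 0.03 + 0.06 = 0.28.
P(Y=D) = 0.08 + 0.01 + 0.03 + 0.07 + 0.01 = 0.20.
P(Y ∈ {A, D}) = 0.28 + 0.20 = 0.48; P(X=D, Y ∈ {A, D}) = 0.03 + 0.07 = 0.10.
P(X=D | Y ∈ {A, D}) = 0.10/0.48 = 0.2083.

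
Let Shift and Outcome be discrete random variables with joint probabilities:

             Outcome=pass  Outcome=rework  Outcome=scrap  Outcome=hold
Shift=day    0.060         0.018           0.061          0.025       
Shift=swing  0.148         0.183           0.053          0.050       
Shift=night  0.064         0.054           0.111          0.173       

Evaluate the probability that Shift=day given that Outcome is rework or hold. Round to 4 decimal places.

P(Outcome=rework) = 0.018 + 0.183 + 0.054 = 0.255.
P(Outcome=hold) = 0.025 + 0.050 + 0.173 = 0.248.
P(Outcome ∈ {rework, hold}) = 0.255 + 0.248 = 0.503; P(Shift=day, Outcome ∈ {rework, hold}) = 0.018 + 0.025 = 0.043.
P(Shift=day | Outcome ∈ {rework, hold}) = 0.043/0.503 = 0.0855.

0.0855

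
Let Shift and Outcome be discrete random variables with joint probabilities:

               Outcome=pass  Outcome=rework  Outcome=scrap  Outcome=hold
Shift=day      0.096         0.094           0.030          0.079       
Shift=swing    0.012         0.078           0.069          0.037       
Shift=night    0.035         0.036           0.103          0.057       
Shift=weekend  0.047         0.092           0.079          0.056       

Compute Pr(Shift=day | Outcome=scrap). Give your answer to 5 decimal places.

0.10676

P(Outcome=scrap) = 0.030 + 0.069 + 0.103 + 0.079 = 0.281.
P(Shift=day | Outcome=scrap) = 0.030/0.281 = 0.10676.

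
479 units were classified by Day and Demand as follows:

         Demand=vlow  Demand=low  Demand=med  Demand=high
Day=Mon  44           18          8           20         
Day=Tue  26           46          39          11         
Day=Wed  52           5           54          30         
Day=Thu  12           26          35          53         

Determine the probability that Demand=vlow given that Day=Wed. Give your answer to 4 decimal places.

0.3688

Total with Day=Wed: 52 + 5 + 54 + 30 = 141.
P(Demand=vlow | Day=Wed) = 52/141 = 0.3688.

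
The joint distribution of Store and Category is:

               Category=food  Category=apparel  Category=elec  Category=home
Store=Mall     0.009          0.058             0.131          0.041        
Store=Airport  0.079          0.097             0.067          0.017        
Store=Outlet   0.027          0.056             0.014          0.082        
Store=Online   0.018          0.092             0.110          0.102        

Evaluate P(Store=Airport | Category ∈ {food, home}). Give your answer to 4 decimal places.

0.2560

P(Category=food) = 0.009 + 0.079 + 0.027 + 0.018 = 0.133.
P(Category=home) = 0.041 + 0.017 + 0.082 + 0.102 = 0.242.
P(Category ∈ {food, home}) = 0.133 + 0.242 = 0.375; P(Store=Airport, Category ∈ {food, home}) = 0.079 + 0.017 = 0.096.
P(Store=Airport | Category ∈ {food, home}) = 0.096/0.375 = 0.2560.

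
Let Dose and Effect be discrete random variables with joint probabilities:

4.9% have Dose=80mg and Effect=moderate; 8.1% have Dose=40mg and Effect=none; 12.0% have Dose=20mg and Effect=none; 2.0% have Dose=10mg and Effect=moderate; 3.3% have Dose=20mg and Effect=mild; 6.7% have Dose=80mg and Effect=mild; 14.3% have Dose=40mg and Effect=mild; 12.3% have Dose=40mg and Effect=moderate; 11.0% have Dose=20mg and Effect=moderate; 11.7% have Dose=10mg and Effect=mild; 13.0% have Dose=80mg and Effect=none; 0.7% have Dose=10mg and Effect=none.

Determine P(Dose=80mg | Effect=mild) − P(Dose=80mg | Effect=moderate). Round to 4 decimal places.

0.0239

P(Effect=mild) = 0.117 + 0.033 + 0.143 + 0.067 = 0.360; P(Dose=80mg | Effect=mild) = 0.067/0.360 = 0.18611.
P(Effect=moderate) = 0.020 + 0.110 + 0.123 + 0.049 = 0.302; P(Dose=80mg | Effect=moderate) = 0.049/0.302 = 0.16225.
Difference = 0.0239.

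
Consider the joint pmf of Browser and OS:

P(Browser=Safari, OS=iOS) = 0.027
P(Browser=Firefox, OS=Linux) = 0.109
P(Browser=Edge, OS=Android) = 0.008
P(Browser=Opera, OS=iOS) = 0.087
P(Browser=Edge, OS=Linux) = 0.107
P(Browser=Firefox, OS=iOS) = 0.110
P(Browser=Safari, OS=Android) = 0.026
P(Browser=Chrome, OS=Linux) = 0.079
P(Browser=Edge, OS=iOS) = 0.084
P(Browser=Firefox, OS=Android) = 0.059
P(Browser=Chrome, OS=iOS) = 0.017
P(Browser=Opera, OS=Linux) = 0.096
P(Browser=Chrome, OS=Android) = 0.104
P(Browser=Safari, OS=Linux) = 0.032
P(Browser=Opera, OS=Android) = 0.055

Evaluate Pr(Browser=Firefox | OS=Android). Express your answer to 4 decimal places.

P(OS=Android) = 0.104 + 0.059 + 0.026 + 0.008 + 0.055 = 0.252.
P(Browser=Firefox | OS=Android) = 0.059/0.252 = 0.2341.

0.2341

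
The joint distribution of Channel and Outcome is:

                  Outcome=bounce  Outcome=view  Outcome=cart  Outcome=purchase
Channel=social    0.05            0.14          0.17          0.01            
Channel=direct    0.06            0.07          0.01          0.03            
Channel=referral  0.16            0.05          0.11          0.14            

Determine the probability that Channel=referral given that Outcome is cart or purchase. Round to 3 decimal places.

0.532

P(Outcome=cart) = 0.17 + 0.01 + 0.11 = 0.29.
P(Outcome=purchase) = 0.01 + 0.03 + 0.14 = 0.18.
P(Outcome ∈ {cart, purchase}) = 0.29 + 0.18 = 0.47; P(Channel=referral, Outcome ∈ {cart, purchase}) = 0.11 + 0.14 = 0.25.
P(Channel=referral | Outcome ∈ {cart, purchase}) = 0.25/0.47 = 0.532.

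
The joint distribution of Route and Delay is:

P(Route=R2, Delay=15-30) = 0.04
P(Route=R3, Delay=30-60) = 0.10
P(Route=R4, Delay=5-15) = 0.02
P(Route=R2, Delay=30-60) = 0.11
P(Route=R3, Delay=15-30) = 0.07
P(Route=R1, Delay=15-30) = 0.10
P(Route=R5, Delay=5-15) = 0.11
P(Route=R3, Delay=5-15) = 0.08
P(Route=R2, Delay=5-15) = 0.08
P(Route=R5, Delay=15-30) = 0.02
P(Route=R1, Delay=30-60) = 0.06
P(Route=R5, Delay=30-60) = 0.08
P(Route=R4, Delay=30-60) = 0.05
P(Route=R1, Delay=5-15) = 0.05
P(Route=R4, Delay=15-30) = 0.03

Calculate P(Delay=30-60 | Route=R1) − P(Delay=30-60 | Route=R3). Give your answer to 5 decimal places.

P(Route=R1) = 0.05 + 0.10 + 0.06 = 0.21; P(Delay=30-60 | Route=R1) = 0.06/0.21 = 0.285714.
P(Route=R3) = 0.08 + 0.07 + 0.10 = 0.25; P(Delay=30-60 | Route=R3) = 0.10/0.25 = 0.400000.
Difference = -0.11429.

-0.11429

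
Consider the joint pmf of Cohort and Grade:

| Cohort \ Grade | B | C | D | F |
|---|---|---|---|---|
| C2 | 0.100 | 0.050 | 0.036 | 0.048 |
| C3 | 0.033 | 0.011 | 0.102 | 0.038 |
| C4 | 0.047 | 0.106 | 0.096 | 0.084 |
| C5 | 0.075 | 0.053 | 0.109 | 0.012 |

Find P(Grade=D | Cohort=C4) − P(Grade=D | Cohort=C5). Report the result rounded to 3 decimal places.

P(Cohort=C4) = 0.047 + 0.106 + 0.096 + 0.084 = 0.333; P(Grade=D | Cohort=C4) = 0.096/0.333 = 0.2883.
P(Cohort=C5) = 0.075 + 0.053 + 0.109 + 0.012 = 0.249; P(Grade=D | Cohort=C5) = 0.109/0.249 = 0.4378.
Difference = -0.149.

-0.149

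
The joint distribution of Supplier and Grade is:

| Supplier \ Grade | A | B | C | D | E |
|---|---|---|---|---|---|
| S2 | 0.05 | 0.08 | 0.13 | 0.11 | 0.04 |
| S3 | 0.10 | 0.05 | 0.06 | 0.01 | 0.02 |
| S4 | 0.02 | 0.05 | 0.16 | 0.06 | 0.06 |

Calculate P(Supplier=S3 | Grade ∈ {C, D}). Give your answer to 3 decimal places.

0.132

P(Grade=C) = 0.13 + 0.06 + 0.16 = 0.35.
P(Grade=D) = 0.11 + 0.01 + 0.06 = 0.18.
P(Grade ∈ {C, D}) = 0.35 + 0.18 = 0.53; P(Supplier=S3, Grade ∈ {C, D}) = 0.06 + 0.01 = 0.07.
P(Supplier=S3 | Grade ∈ {C, D}) = 0.07/0.53 = 0.132.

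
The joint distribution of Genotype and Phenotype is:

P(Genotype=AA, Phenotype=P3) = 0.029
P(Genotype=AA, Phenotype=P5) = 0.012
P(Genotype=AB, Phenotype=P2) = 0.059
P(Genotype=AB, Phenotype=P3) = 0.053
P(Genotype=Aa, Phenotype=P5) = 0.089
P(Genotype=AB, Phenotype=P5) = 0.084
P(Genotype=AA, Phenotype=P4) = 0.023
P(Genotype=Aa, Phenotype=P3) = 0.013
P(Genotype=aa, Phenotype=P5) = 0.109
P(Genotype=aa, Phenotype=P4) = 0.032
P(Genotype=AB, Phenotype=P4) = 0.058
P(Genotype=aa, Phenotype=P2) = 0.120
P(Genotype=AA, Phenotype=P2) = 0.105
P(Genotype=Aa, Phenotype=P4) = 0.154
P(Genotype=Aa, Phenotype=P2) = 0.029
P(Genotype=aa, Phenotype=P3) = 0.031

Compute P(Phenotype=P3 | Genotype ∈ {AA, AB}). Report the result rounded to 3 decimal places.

P(Genotype=AA) = 0.105 + 0.029 + 0.023 + 0.012 = 0.169.
P(Genotype=AB) = 0.059 + 0.053 + 0.058 + 0.084 = 0.254.
P(Genotype ∈ {AA, AB}) = 0.169 + 0.254 = 0.423; P(Phenotype=P3, Genotype ∈ {AA, AB}) = 0.029 + 0.053 = 0.082.
P(Phenotype=P3 | Genotype ∈ {AA, AB}) = 0.082/0.423 = 0.194.

0.194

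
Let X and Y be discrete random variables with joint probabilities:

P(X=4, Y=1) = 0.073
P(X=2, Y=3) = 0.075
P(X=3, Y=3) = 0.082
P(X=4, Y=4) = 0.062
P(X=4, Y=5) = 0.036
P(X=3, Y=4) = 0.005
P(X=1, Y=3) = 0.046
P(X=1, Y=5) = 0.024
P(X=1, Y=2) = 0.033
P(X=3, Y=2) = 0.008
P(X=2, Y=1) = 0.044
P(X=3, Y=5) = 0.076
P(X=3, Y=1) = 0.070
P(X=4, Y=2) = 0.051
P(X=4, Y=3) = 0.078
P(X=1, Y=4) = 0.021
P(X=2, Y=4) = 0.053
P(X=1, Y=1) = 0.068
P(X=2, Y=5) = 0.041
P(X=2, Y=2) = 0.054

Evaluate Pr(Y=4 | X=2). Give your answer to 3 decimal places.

P(X=2) = 0.044 + 0.054 + 0.075 + 0.053 + 0.041 = 0.267.
P(Y=4 | X=2) = 0.053/0.267 = 0.199.

0.199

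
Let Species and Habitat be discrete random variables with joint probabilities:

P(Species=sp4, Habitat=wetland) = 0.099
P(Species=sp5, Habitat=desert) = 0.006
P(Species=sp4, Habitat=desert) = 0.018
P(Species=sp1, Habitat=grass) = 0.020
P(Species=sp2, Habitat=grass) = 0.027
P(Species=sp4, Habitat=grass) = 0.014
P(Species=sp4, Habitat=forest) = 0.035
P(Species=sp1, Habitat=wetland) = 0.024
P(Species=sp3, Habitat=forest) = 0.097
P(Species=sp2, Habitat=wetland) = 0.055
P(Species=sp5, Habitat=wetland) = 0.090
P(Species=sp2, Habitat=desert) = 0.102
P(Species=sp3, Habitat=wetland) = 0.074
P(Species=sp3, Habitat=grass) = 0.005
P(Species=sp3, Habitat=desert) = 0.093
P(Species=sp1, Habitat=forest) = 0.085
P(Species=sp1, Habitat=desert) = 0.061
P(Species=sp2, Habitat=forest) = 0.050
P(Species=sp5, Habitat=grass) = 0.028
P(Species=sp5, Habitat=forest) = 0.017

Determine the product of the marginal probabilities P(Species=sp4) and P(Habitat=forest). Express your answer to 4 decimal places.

P(Species=sp4) = 0.035 + 0.014 + 0.099 + 0.018 = 0.166.
P(Habitat=forest) = 0.085 + 0.050 + 0.097 + 0.035 + 0.017 = 0.284.
Product: 0.166 × 0.284 = 0.0471.

0.0471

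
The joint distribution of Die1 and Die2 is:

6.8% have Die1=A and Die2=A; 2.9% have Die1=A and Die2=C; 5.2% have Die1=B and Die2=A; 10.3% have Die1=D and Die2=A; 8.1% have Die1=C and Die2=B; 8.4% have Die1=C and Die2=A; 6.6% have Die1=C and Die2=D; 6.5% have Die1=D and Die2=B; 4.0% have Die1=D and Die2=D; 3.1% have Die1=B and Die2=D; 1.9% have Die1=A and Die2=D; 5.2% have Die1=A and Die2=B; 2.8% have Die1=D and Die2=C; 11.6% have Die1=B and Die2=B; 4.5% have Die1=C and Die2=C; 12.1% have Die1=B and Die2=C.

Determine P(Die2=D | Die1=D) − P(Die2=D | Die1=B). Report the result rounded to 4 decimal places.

0.0726

P(Die1=D) = 0.103 + 0.065 + 0.028 + 0.040 = 0.236; P(Die2=D | Die1=D) = 0.040/0.236 = 0.16949.
P(Die1=B) = 0.052 + 0.116 + 0.121 + 0.031 = 0.320; P(Die2=D | Die1=B) = 0.031/0.320 = 0.09688.
Difference = 0.0726.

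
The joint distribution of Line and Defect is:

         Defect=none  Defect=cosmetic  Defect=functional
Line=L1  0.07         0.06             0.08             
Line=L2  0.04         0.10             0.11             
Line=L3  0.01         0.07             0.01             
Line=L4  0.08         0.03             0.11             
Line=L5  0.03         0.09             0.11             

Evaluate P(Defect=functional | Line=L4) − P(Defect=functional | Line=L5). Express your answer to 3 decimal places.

0.022

P(Line=L4) = 0.08 + 0.03 + 0.11 = 0.22; P(Defect=functional | Line=L4) = 0.11/0.22 = 0.5000.
P(Line=L5) = 0.03 + 0.09 + 0.11 = 0.23; P(Defect=functional | Line=L5) = 0.11/0.23 = 0.4783.
Difference = 0.022.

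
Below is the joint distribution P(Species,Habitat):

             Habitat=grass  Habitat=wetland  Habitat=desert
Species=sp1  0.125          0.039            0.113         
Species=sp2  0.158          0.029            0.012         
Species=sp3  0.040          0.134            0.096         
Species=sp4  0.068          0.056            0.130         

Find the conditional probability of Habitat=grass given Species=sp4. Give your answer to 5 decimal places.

P(Species=sp4) = 0.068 + 0.056 + 0.130 = 0.254.
P(Habitat=grass | Species=sp4) = 0.068/0.254 = 0.26772.

0.26772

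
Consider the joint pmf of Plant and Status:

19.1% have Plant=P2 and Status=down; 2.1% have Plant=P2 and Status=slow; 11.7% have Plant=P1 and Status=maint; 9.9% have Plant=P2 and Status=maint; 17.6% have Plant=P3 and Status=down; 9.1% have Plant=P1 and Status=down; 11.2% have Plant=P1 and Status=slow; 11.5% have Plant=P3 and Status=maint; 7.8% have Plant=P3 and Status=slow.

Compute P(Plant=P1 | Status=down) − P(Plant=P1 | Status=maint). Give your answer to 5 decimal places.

-0.15478

P(Status=down) = 0.091 + 0.191 + 0.176 = 0.458; P(Plant=P1 | Status=down) = 0.091/0.458 = 0.198690.
P(Status=maint) = 0.117 + 0.099 + 0.115 = 0.331; P(Plant=P1 | Status=maint) = 0.117/0.331 = 0.353474.
Difference = -0.15478.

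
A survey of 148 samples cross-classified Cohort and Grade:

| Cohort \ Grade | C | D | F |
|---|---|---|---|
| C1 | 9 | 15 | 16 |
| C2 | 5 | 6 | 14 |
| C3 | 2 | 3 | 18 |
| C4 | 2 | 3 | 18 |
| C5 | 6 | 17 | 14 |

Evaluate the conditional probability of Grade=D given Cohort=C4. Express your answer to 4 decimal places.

Total with Cohort=C4: 2 + 3 + 18 = 23.
P(Grade=D | Cohort=C4) = 3/23 = 0.1304.

0.1304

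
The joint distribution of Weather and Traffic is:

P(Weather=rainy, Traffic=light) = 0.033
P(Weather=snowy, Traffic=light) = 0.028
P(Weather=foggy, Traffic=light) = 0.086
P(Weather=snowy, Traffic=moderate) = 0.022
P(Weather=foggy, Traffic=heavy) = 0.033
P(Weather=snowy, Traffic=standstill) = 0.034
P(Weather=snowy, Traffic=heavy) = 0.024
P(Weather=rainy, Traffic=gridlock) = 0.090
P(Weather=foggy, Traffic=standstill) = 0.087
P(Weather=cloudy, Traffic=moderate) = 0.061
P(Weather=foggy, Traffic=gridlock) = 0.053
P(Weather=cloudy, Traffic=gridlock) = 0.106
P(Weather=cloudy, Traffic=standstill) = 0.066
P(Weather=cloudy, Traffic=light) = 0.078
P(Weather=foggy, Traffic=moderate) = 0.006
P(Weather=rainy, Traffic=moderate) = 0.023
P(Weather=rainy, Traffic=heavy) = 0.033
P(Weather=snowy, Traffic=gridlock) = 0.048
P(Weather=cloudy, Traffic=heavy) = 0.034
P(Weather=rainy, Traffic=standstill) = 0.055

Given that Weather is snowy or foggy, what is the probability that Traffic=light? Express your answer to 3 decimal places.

0.271

P(Weather=snowy) = 0.028 + 0.022 + 0.024 + 0.048 + 0.034 = 0.156.
P(Weather=foggy) = 0.086 + 0.006 + 0.033 + 0.053 + 0.087 = 0.265.
P(Weather ∈ {snowy, foggy}) = 0.156 + 0.265 = 0.421; P(Traffic=light, Weather ∈ {snowy, foggy}) = 0.028 + 0.086 = 0.114.
P(Traffic=light | Weather ∈ {snowy, foggy}) = 0.114/0.421 = 0.271.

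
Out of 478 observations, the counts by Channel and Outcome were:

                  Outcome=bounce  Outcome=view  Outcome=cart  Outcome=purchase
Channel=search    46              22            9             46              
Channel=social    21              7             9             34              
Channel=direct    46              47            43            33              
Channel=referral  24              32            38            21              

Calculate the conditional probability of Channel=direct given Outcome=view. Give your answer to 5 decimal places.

0.43519

Total with Outcome=view: 22 + 7 + 47 + 32 = 108.
P(Channel=direct | Outcome=view) = 47/108 = 0.43519.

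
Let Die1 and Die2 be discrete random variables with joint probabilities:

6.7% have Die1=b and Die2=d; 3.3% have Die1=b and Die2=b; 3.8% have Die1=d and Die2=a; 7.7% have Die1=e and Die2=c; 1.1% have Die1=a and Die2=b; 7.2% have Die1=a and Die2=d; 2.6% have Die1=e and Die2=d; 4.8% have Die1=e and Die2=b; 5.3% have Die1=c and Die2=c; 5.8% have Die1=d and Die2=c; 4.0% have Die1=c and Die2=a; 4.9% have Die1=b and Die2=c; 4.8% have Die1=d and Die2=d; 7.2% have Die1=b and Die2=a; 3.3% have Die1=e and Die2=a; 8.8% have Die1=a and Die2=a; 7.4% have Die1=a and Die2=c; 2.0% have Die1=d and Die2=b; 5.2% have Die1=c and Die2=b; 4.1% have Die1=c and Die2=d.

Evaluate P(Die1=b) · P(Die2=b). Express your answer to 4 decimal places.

0.0362

P(Die1=b) = 0.072 + 0.033 + 0.049 + 0.067 = 0.221.
P(Die2=b) = 0.011 + 0.033 + 0.052 + 0.020 + 0.048 = 0.164.
Product: 0.221 × 0.164 = 0.0362.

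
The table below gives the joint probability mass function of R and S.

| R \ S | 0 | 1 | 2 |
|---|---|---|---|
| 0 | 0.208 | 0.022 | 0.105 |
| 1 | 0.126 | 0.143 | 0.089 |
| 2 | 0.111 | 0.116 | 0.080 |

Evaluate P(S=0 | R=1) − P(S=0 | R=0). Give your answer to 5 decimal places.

-0.26894

P(R=1) = 0.126 + 0.143 + 0.089 = 0.358; P(S=0 | R=1) = 0.126/0.358 = 0.351955.
P(R=0) = 0.208 + 0.022 + 0.105 = 0.335; P(S=0 | R=0) = 0.208/0.335 = 0.620896.
Difference = -0.26894.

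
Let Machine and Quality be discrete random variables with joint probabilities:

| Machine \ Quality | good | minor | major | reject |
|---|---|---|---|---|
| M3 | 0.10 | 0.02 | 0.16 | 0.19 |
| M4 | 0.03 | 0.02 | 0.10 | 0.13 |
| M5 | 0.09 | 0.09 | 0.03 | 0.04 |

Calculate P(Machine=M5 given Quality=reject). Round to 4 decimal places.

P(Quality=reject) = 0.19 + 0.13 + 0.04 = 0.36.
P(Machine=M5 | Quality=reject) = 0.04/0.36 = 0.1111.

0.1111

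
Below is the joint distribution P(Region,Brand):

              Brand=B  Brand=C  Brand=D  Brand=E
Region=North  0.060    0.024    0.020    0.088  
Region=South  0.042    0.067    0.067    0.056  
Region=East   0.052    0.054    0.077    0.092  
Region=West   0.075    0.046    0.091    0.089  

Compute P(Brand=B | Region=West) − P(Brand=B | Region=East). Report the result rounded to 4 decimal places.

P(Region=West) = 0.075 + 0.046 + 0.091 + 0.089 = 0.301; P(Brand=B | Region=West) = 0.075/0.301 = 0.24917.
P(Region=East) = 0.052 + 0.054 + 0.077 + 0.092 = 0.275; P(Brand=B | Region=East) = 0.052/0.275 = 0.18909.
Difference = 0.0601.

0.0601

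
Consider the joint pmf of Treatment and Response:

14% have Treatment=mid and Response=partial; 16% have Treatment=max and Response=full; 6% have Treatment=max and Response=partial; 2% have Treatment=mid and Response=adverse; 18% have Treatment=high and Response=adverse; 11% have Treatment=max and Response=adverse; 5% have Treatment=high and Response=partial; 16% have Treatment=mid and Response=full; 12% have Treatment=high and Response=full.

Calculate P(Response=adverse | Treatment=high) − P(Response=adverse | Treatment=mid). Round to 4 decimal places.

0.4518

P(Treatment=high) = 0.05 + 0.12 + 0.18 = 0.35; P(Response=adverse | Treatment=high) = 0.18/0.35 = 0.51429.
P(Treatment=mid) = 0.14 + 0.16 + 0.02 = 0.32; P(Response=adverse | Treatment=mid) = 0.02/0.32 = 0.06250.
Difference = 0.4518.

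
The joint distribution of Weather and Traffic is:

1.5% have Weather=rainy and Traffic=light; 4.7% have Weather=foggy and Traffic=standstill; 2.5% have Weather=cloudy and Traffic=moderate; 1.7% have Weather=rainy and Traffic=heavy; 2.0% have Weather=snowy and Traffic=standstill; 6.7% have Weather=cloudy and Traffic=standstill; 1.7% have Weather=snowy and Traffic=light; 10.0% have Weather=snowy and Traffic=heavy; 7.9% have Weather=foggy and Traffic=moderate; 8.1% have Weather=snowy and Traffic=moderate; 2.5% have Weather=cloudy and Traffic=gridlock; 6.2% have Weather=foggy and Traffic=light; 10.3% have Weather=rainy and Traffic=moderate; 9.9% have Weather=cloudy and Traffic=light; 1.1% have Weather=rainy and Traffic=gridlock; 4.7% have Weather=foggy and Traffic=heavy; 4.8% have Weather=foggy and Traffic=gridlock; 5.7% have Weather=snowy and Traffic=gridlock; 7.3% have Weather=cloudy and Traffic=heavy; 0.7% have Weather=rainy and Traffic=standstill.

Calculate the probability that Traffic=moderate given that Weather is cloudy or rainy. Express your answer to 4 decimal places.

P(Weather=cloudy) = 0.099 + 0.025 + 0.073 + 0.025 + 0.067 = 0.289.
P(Weather=rainy) = 0.015 + 0.103 + 0.017 + 0.011 + 0.007 = 0.153.
P(Weather ∈ {cloudy, rainy}) = 0.289 + 0.153 = 0.442; P(Traffic=moderate, Weather ∈ {cloudy, rainy}) = 0.025 + 0.103 = 0.128.
P(Traffic=moderate | Weather ∈ {cloudy, rainy}) = 0.128/0.442 = 0.2896.

0.2896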